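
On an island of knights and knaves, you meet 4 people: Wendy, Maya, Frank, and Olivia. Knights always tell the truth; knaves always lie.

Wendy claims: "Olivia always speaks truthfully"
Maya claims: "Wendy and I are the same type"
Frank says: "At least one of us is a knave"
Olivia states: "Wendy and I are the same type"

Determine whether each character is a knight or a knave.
Wendy is a knight.
Maya is a knave.
Frank is a knight.
Olivia is a knight.

Verification:
- Wendy (knight) says "Olivia always speaks truthfully" - this is TRUE because Olivia is a knight.
- Maya (knave) says "Wendy and I are the same type" - this is FALSE (a lie) because Maya is a knave and Wendy is a knight.
- Frank (knight) says "At least one of us is a knave" - this is TRUE because Maya is a knave.
- Olivia (knight) says "Wendy and I are the same type" - this is TRUE because Olivia is a knight and Wendy is a knight.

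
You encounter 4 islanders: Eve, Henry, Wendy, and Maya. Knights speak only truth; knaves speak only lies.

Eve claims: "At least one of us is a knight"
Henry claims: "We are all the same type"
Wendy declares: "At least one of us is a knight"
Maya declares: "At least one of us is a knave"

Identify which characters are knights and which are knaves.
Eve is a knight.
Henry is a knave.
Wendy is a knight.
Maya is a knight.

Verification:
- Eve (knight) says "At least one of us is a knight" - this is TRUE because Eve, Wendy, and Maya are knights.
- Henry (knave) says "We are all the same type" - this is FALSE (a lie) because Eve, Wendy, and Maya are knights and Henry is a knave.
- Wendy (knight) says "At least one of us is a knight" - this is TRUE because Eve, Wendy, and Maya are knights.
- Maya (knight) says "At least one of us is a knave" - this is TRUE because Henry is a knave.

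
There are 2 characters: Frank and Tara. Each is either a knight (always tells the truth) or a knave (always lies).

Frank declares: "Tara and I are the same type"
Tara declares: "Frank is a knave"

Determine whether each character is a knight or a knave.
Frank is a knave.
Tara is a knight.

Verification:
- Frank (knave) says "Tara and I are the same type" - this is FALSE (a lie) because Frank is a knave and Tara is a knight.
- Tara (knight) says "Frank is a knave" - this is TRUE because Frank is a knave.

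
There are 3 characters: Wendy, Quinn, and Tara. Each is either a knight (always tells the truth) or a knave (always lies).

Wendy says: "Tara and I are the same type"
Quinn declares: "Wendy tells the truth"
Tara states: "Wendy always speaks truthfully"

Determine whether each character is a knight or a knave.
Wendy is a knight.
Quinn is a knight.
Tara is a knight.

Verification:
- Wendy (knight) says "Tara and I are the same type" - this is TRUE because Wendy is a knight and Tara is a knight.
- Quinn (knight) says "Wendy tells the truth" - this is TRUE because Wendy is a knight.
- Tara (knight) says "Wendy always speaks truthfully" - this is TRUE because Wendy is a knight.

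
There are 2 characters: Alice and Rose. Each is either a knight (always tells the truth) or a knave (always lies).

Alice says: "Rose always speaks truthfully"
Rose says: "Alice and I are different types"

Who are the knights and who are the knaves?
Alice is a knave.
Rose is a knave.

Verification:
- Alice (knave) says "Rose always speaks truthfully" - this is FALSE (a lie) because Rose is a knave.
- Rose (knave) says "Alice and I are different types" - this is FALSE (a lie) because Rose is a knave and Alice is a knave.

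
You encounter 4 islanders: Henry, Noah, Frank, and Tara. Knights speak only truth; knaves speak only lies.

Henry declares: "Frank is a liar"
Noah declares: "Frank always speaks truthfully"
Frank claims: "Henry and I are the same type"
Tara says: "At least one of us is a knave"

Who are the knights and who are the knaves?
Henry is a knight.
Noah is a knave.
Frank is a knave.
Tara is a knight.

Verification:
- Henry (knight) says "Frank is a liar" - this is TRUE because Frank is a knave.
- Noah (knave) says "Frank always speaks truthfully" - this is FALSE (a lie) because Frank is a knave.
- Frank (knave) says "Henry and I are the same type" - this is FALSE (a lie) because Frank is a knave and Henry is a knight.
- Tara (knight) says "At least one of us is a knave" - this is TRUE because Noah and Frank are knaves.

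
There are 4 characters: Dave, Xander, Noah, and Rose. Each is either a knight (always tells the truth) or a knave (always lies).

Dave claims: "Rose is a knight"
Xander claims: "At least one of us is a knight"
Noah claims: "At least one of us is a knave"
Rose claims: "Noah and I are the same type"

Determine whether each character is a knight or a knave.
Dave is a knave.
Xander is a knight.
Noah is a knight.
Rose is a knave.

Verification:
- Dave (knave) says "Rose is a knight" - this is FALSE (a lie) because Rose is a knave.
- Xander (knight) says "At least one of us is a knight" - this is TRUE because Xander and Noah are knights.
- Noah (knight) says "At least one of us is a knave" - this is TRUE because Dave and Rose are knaves.
- Rose (knave) says "Noah and I are the same type" - this is FALSE (a lie) because Rose is a knave and Noah is a knight.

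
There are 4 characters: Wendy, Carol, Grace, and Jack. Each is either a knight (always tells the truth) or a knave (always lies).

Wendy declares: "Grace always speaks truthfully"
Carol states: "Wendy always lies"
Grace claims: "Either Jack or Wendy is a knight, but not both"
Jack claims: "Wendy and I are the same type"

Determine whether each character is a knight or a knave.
Wendy is a knight.
Carol is a knave.
Grace is a knight.
Jack is a knave.

Verification:
- Wendy (knight) says "Grace always speaks truthfully" - this is TRUE because Grace is a knight.
- Carol (knave) says "Wendy always lies" - this is FALSE (a lie) because Wendy is a knight.
- Grace (knight) says "Either Jack or Wendy is a knight, but not both" - this is TRUE because Jack is a knave and Wendy is a knight.
- Jack (knave) says "Wendy and I are the same type" - this is FALSE (a lie) because Jack is a knave and Wendy is a knight.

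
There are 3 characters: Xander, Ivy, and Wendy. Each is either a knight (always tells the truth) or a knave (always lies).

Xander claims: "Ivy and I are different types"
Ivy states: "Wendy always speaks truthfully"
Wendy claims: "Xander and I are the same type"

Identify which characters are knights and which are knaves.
Xander is a knight.
Ivy is a knave.
Wendy is a knave.

Verification:
- Xander (knight) says "Ivy and I are different types" - this is TRUE because Xander is a knight and Ivy is a knave.
- Ivy (knave) says "Wendy always speaks truthfully" - this is FALSE (a lie) because Wendy is a knave.
- Wendy (knave) says "Xander and I are the same type" - this is FALSE (a lie) because Wendy is a knave and Xander is a knight.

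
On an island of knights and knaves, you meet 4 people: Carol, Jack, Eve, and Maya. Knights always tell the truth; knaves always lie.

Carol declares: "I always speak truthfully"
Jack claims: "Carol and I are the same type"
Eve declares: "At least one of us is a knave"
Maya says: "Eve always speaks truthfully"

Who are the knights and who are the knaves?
Carol is a knight.
Jack is a knave.
Eve is a knight.
Maya is a knight.

Verification:
- Carol (knight) says "I always speak truthfully" - this is TRUE because Carol is a knight.
- Jack (knave) says "Carol and I are the same type" - this is FALSE (a lie) because Jack is a knave and Carol is a knight.
- Eve (knight) says "At least one of us is a knave" - this is TRUE because Jack is a knave.
- Maya (knight) says "Eve always speaks truthfully" - this is TRUE because Eve is a knight.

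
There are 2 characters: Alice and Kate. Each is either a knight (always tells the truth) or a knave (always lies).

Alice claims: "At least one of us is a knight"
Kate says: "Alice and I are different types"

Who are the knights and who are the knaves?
Alice is a knave.
Kate is a knave.

Verification:
- Alice (knave) says "At least one of us is a knight" - this is FALSE (a lie) because no one is a knight.
- Kate (knave) says "Alice and I are different types" - this is FALSE (a lie) because Kate is a knave and Alice is a knave.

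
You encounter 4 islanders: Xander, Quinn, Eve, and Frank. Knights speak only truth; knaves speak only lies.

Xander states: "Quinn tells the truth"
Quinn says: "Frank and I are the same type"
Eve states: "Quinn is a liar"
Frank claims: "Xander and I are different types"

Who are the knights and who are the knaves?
Xander is a knave.
Quinn is a knave.
Eve is a knight.
Frank is a knight.

Verification:
- Xander (knave) says "Quinn tells the truth" - this is FALSE (a lie) because Quinn is a knave.
- Quinn (knave) says "Frank and I are the same type" - this is FALSE (a lie) because Quinn is a knave and Frank is a knight.
- Eve (knight) says "Quinn is a liar" - this is TRUE because Quinn is a knave.
- Frank (knight) says "Xander and I are different types" - this is TRUE because Frank is a knight and Xander is a knave.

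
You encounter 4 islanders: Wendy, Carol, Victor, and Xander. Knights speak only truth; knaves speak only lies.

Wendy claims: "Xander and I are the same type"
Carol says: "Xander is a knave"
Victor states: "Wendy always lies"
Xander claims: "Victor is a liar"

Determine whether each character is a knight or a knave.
Wendy is a knight.
Carol is a knave.
Victor is a knave.
Xander is a knight.

Verification:
- Wendy (knight) says "Xander and I are the same type" - this is TRUE because Wendy is a knight and Xander is a knight.
- Carol (knave) says "Xander is a knave" - this is FALSE (a lie) because Xander is a knight.
- Victor (knave) says "Wendy always lies" - this is FALSE (a lie) because Wendy is a knight.
- Xander (knight) says "Victor is a liar" - this is TRUE because Victor is a knave.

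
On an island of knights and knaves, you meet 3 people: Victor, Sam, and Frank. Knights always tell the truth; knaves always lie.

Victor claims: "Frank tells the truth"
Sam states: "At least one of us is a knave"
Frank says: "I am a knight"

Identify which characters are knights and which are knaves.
Victor is a knave.
Sam is a knight.
Frank is a knave.

Verification:
- Victor (knave) says "Frank tells the truth" - this is FALSE (a lie) because Frank is a knave.
- Sam (knight) says "At least one of us is a knave" - this is TRUE because Victor and Frank are knaves.
- Frank (knave) says "I am a knight" - this is FALSE (a lie) because Frank is a knave.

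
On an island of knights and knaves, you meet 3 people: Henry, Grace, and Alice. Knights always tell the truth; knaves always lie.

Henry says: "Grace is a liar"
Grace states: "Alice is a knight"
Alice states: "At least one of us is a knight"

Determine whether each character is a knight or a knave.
Henry is a knave.
Grace is a knight.
Alice is a knight.

Verification:
- Henry (knave) says "Grace is a liar" - this is FALSE (a lie) because Grace is a knight.
- Grace (knight) says "Alice is a knight" - this is TRUE because Alice is a knight.
- Alice (knight) says "At least one of us is a knight" - this is TRUE because Grace and Alice are knights.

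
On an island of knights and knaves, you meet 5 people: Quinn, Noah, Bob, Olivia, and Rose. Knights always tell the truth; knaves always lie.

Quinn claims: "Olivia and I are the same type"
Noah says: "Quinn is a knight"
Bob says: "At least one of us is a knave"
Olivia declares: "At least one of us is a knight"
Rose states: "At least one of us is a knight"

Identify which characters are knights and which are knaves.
Quinn is a knave.
Noah is a knave.
Bob is a knight.
Olivia is a knight.
Rose is a knight.

Verification:
- Quinn (knave) says "Olivia and I are the same type" - this is FALSE (a lie) because Quinn is a knave and Olivia is a knight.
- Noah (knave) says "Quinn is a knight" - this is FALSE (a lie) because Quinn is a knave.
- Bob (knight) says "At least one of us is a knave" - this is TRUE because Quinn and Noah are knaves.
- Olivia (knight) says "At least one of us is a knight" - this is TRUE because Bob, Olivia, and Rose are knights.
- Rose (knight) says "At least one of us is a knight" - this is TRUE because Bob, Olivia, and Rose are knights.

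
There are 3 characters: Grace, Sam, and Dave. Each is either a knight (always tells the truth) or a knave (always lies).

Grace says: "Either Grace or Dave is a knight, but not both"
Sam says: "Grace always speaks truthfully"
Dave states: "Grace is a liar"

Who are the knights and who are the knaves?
Grace is a knight.
Sam is a knight.
Dave is a knave.

Verification:
- Grace (knight) says "Either Grace or Dave is a knight, but not both" - this is TRUE because Grace is a knight and Dave is a knave.
- Sam (knight) says "Grace always speaks truthfully" - this is TRUE because Grace is a knight.
- Dave (knave) says "Grace is a liar" - this is FALSE (a lie) because Grace is a knight.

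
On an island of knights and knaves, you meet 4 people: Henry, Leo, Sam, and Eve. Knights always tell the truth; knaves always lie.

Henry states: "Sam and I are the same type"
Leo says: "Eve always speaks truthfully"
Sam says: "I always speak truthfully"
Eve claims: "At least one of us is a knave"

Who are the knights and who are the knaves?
Henry is a knave.
Leo is a knight.
Sam is a knight.
Eve is a knight.

Verification:
- Henry (knave) says "Sam and I are the same type" - this is FALSE (a lie) because Henry is a knave and Sam is a knight.
- Leo (knight) says "Eve always speaks truthfully" - this is TRUE because Eve is a knight.
- Sam (knight) says "I always speak truthfully" - this is TRUE because Sam is a knight.
- Eve (knight) says "At least one of us is a knave" - this is TRUE because Henry is a knave.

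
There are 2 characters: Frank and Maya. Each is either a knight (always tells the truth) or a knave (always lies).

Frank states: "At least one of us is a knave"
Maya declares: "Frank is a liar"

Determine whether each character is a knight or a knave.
Frank is a knight.
Maya is a knave.

Verification:
- Frank (knight) says "At least one of us is a knave" - this is TRUE because Maya is a knave.
- Maya (knave) says "Frank is a liar" - this is FALSE (a lie) because Frank is a knight.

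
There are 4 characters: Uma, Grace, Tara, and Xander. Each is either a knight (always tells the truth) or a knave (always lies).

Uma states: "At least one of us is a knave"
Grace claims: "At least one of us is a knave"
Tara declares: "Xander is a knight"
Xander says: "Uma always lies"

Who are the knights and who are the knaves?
Uma is a knight.
Grace is a knight.
Tara is a knave.
Xander is a knave.

Verification:
- Uma (knight) says "At least one of us is a knave" - this is TRUE because Tara and Xander are knaves.
- Grace (knight) says "At least one of us is a knave" - this is TRUE because Tara and Xander are knaves.
- Tara (knave) says "Xander is a knight" - this is FALSE (a lie) because Xander is a knave.
- Xander (knave) says "Uma always lies" - this is FALSE (a lie) because Uma is a knight.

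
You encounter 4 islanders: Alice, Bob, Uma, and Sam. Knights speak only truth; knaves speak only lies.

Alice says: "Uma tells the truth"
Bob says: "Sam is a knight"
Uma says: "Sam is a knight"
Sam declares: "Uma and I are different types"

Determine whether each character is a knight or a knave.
Alice is a knave.
Bob is a knave.
Uma is a knave.
Sam is a knave.

Verification:
- Alice (knave) says "Uma tells the truth" - this is FALSE (a lie) because Uma is a knave.
- Bob (knave) says "Sam is a knight" - this is FALSE (a lie) because Sam is a knave.
- Uma (knave) says "Sam is a knight" - this is FALSE (a lie) because Sam is a knave.
- Sam (knave) says "Uma and I are different types" - this is FALSE (a lie) because Sam is a knave and Uma is a knave.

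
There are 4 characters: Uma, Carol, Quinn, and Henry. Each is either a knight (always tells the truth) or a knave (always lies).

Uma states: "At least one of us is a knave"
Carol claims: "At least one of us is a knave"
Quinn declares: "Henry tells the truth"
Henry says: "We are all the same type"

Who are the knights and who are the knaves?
Uma is a knight.
Carol is a knight.
Quinn is a knave.
Henry is a knave.

Verification:
- Uma (knight) says "At least one of us is a knave" - this is TRUE because Quinn and Henry are knaves.
- Carol (knight) says "At least one of us is a knave" - this is TRUE because Quinn and Henry are knaves.
- Quinn (knave) says "Henry tells the truth" - this is FALSE (a lie) because Henry is a knave.
- Henry (knave) says "We are all the same type" - this is FALSE (a lie) because Uma and Carol are knights and Quinn and Henry are knaves.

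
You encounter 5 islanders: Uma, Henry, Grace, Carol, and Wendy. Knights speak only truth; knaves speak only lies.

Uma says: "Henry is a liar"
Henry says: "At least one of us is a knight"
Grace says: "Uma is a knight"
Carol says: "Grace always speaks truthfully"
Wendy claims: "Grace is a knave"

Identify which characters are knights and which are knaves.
Uma is a knave.
Henry is a knight.
Grace is a knave.
Carol is a knave.
Wendy is a knight.

Verification:
- Uma (knave) says "Henry is a liar" - this is FALSE (a lie) because Henry is a knight.
- Henry (knight) says "At least one of us is a knight" - this is TRUE because Henry and Wendy are knights.
- Grace (knave) says "Uma is a knight" - this is FALSE (a lie) because Uma is a knave.
- Carol (knave) says "Grace always speaks truthfully" - this is FALSE (a lie) because Grace is a knave.
- Wendy (knight) says "Grace is a knave" - this is TRUE because Grace is a knave.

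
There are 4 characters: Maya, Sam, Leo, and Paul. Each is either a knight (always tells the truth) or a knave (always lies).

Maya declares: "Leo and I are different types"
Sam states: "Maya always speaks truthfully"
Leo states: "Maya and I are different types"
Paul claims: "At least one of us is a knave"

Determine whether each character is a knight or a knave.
Maya is a knave.
Sam is a knave.
Leo is a knave.
Paul is a knight.

Verification:
- Maya (knave) says "Leo and I are different types" - this is FALSE (a lie) because Maya is a knave and Leo is a knave.
- Sam (knave) says "Maya always speaks truthfully" - this is FALSE (a lie) because Maya is a knave.
- Leo (knave) says "Maya and I are different types" - this is FALSE (a lie) because Leo is a knave and Maya is a knave.
- Paul (knight) says "At least one of us is a knave" - this is TRUE because Maya, Sam, and Leo are knaves.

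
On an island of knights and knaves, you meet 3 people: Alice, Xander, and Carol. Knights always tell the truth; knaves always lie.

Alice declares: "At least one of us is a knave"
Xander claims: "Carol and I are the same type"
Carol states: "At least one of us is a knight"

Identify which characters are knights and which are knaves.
Alice is a knight.
Xander is a knave.
Carol is a knight.

Verification:
- Alice (knight) says "At least one of us is a knave" - this is TRUE because Xander is a knave.
- Xander (knave) says "Carol and I are the same type" - this is FALSE (a lie) because Xander is a knave and Carol is a knight.
- Carol (knight) says "At least one of us is a knight" - this is TRUE because Alice and Carol are knights.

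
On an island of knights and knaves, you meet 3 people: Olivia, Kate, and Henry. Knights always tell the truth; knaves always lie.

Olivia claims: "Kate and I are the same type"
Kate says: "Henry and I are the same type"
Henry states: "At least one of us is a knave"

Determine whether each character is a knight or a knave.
Olivia is a knave.
Kate is a knight.
Henry is a knight.

Verification:
- Olivia (knave) says "Kate and I are the same type" - this is FALSE (a lie) because Olivia is a knave and Kate is a knight.
- Kate (knight) says "Henry and I are the same type" - this is TRUE because Kate is a knight and Henry is a knight.
- Henry (knight) says "At least one of us is a knave" - this is TRUE because Olivia is a knave.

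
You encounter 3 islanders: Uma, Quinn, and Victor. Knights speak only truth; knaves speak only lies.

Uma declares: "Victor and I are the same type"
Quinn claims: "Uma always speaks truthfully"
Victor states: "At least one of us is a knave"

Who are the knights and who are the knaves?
Uma is a knave.
Quinn is a knave.
Victor is a knight.

Verification:
- Uma (knave) says "Victor and I are the same type" - this is FALSE (a lie) because Uma is a knave and Victor is a knight.
- Quinn (knave) says "Uma always speaks truthfully" - this is FALSE (a lie) because Uma is a knave.
- Victor (knight) says "At least one of us is a knave" - this is TRUE because Uma and Quinn are knaves.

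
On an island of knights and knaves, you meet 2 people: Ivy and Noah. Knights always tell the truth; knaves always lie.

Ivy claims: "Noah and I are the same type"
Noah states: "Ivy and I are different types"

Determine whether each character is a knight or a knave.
Ivy is a knave.
Noah is a knight.

Verification:
- Ivy (knave) says "Noah and I are the same type" - this is FALSE (a lie) because Ivy is a knave and Noah is a knight.
- Noah (knight) says "Ivy and I are different types" - this is TRUE because Noah is a knight and Ivy is a knave.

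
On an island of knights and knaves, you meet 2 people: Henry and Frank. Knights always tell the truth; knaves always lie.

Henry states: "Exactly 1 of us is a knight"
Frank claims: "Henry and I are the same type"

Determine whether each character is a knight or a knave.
Henry is a knight.
Frank is a knave.

Verification:
- Henry (knight) says "Exactly 1 of us is a knight" - this is TRUE because there are 1 knights.
- Frank (knave) says "Henry and I are the same type" - this is FALSE (a lie) because Frank is a knave and Henry is a knight.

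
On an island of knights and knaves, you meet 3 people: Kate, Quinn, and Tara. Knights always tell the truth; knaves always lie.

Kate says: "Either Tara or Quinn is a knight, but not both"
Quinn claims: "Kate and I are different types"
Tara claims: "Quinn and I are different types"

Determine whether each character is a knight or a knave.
Kate is a knave.
Quinn is a knave.
Tara is a knave.

Verification:
- Kate (knave) says "Either Tara or Quinn is a knight, but not both" - this is FALSE (a lie) because Tara is a knave and Quinn is a knave.
- Quinn (knave) says "Kate and I are different types" - this is FALSE (a lie) because Quinn is a knave and Kate is a knave.
- Tara (knave) says "Quinn and I are different types" - this is FALSE (a lie) because Tara is a knave and Quinn is a knave.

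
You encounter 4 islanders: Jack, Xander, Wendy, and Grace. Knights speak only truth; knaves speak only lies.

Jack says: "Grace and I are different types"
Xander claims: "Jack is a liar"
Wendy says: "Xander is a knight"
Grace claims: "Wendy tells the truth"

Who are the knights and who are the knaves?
Jack is a knight.
Xander is a knave.
Wendy is a knave.
Grace is a knave.

Verification:
- Jack (knight) says "Grace and I are different types" - this is TRUE because Jack is a knight and Grace is a knave.
- Xander (knave) says "Jack is a liar" - this is FALSE (a lie) because Jack is a knight.
- Wendy (knave) says "Xander is a knight" - this is FALSE (a lie) because Xander is a knave.
- Grace (knave) says "Wendy tells the truth" - this is FALSE (a lie) because Wendy is a knave.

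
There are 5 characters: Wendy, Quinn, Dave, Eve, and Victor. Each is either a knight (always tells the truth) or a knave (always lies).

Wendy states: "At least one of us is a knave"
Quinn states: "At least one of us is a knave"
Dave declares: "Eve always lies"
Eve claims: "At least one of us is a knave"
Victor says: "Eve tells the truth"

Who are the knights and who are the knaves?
Wendy is a knight.
Quinn is a knight.
Dave is a knave.
Eve is a knight.
Victor is a knight.

Verification:
- Wendy (knight) says "At least one of us is a knave" - this is TRUE because Dave is a knave.
- Quinn (knight) says "At least one of us is a knave" - this is TRUE because Dave is a knave.
- Dave (knave) says "Eve always lies" - this is FALSE (a lie) because Eve is a knight.
- Eve (knight) says "At least one of us is a knave" - this is TRUE because Dave is a knave.
- Victor (knight) says "Eve tells the truth" - this is TRUE because Eve is a knight.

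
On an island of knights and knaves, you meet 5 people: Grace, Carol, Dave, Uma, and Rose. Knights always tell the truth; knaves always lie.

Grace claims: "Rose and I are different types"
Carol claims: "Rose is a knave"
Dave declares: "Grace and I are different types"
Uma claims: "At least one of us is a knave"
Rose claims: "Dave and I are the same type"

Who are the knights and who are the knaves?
Grace is a knave.
Carol is a knight.
Dave is a knight.
Uma is a knight.
Rose is a knave.

Verification:
- Grace (knave) says "Rose and I are different types" - this is FALSE (a lie) because Grace is a knave and Rose is a knave.
- Carol (knight) says "Rose is a knave" - this is TRUE because Rose is a knave.
- Dave (knight) says "Grace and I are different types" - this is TRUE because Dave is a knight and Grace is a knave.
- Uma (knight) says "At least one of us is a knave" - this is TRUE because Grace and Rose are knaves.
- Rose (knave) says "Dave and I are the same type" - this is FALSE (a lie) because Rose is a knave and Dave is a knight.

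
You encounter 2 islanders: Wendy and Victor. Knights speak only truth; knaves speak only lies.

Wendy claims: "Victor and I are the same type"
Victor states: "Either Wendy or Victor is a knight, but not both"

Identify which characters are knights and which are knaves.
Wendy is a knave.
Victor is a knight.

Verification:
- Wendy (knave) says "Victor and I are the same type" - this is FALSE (a lie) because Wendy is a knave and Victor is a knight.
- Victor (knight) says "Either Wendy or Victor is a knight, but not both" - this is TRUE because Wendy is a knave and Victor is a knight.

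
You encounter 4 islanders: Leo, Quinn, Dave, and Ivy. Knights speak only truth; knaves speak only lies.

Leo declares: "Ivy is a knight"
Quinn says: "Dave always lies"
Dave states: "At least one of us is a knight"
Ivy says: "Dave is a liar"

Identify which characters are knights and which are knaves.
Leo is a knave.
Quinn is a knave.
Dave is a knight.
Ivy is a knave.

Verification:
- Leo (knave) says "Ivy is a knight" - this is FALSE (a lie) because Ivy is a knave.
- Quinn (knave) says "Dave always lies" - this is FALSE (a lie) because Dave is a knight.
- Dave (knight) says "At least one of us is a knight" - this is TRUE because Dave is a knight.
- Ivy (knave) says "Dave is a liar" - this is FALSE (a lie) because Dave is a knight.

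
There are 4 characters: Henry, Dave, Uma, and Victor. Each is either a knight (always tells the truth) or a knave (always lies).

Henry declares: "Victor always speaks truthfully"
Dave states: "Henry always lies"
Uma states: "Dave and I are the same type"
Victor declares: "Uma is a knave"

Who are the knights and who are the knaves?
Henry is a knave.
Dave is a knight.
Uma is a knight.
Victor is a knave.

Verification:
- Henry (knave) says "Victor always speaks truthfully" - this is FALSE (a lie) because Victor is a knave.
- Dave (knight) says "Henry always lies" - this is TRUE because Henry is a knave.
- Uma (knight) says "Dave and I are the same type" - this is TRUE because Uma is a knight and Dave is a knight.
- Victor (knave) says "Uma is a knave" - this is FALSE (a lie) because Uma is a knight.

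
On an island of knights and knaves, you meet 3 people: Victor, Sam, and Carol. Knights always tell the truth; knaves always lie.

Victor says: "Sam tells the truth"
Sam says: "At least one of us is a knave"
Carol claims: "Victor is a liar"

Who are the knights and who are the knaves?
Victor is a knight.
Sam is a knight.
Carol is a knave.

Verification:
- Victor (knight) says "Sam tells the truth" - this is TRUE because Sam is a knight.
- Sam (knight) says "At least one of us is a knave" - this is TRUE because Carol is a knave.
- Carol (knave) says "Victor is a liar" - this is FALSE (a lie) because Victor is a knight.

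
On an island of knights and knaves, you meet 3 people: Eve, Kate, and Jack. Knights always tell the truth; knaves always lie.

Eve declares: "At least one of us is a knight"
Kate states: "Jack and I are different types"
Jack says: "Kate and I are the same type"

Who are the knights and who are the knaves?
Eve is a knight.
Kate is a knight.
Jack is a knave.

Verification:
- Eve (knight) says "At least one of us is a knight" - this is TRUE because Eve and Kate are knights.
- Kate (knight) says "Jack and I are different types" - this is TRUE because Kate is a knight and Jack is a knave.
- Jack (knave) says "Kate and I are the same type" - this is FALSE (a lie) because Jack is a knave and Kate is a knight.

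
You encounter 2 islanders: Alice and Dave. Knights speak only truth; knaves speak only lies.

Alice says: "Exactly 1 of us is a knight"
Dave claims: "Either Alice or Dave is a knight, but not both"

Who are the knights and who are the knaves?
Alice is a knave.
Dave is a knave.

Verification:
- Alice (knave) says "Exactly 1 of us is a knight" - this is FALSE (a lie) because there are 0 knights.
- Dave (knave) says "Either Alice or Dave is a knight, but not both" - this is FALSE (a lie) because Alice is a knave and Dave is a knave.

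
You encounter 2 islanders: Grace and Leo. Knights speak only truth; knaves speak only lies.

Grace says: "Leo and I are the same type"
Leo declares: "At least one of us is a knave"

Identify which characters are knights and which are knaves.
Grace is a knave.
Leo is a knight.

Verification:
- Grace (knave) says "Leo and I are the same type" - this is FALSE (a lie) because Grace is a knave and Leo is a knight.
- Leo (knight) says "At least one of us is a knave" - this is TRUE because Grace is a knave.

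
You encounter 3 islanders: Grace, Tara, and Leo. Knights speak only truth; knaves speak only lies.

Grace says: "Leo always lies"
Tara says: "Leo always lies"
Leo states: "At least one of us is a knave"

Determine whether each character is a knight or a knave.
Grace is a knave.
Tara is a knave.
Leo is a knight.

Verification:
- Grace (knave) says "Leo always lies" - this is FALSE (a lie) because Leo is a knight.
- Tara (knave) says "Leo always lies" - this is FALSE (a lie) because Leo is a knight.
- Leo (knight) says "At least one of us is a knave" - this is TRUE because Grace and Tara are knaves.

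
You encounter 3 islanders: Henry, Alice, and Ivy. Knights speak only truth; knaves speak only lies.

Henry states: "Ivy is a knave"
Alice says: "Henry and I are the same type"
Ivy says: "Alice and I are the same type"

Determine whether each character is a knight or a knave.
Henry is a knight.
Alice is a knight.
Ivy is a knave.

Verification:
- Henry (knight) says "Ivy is a knave" - this is TRUE because Ivy is a knave.
- Alice (knight) says "Henry and I are the same type" - this is TRUE because Alice is a knight and Henry is a knight.
- Ivy (knave) says "Alice and I are the same type" - this is FALSE (a lie) because Ivy is a knave and Alice is a knight.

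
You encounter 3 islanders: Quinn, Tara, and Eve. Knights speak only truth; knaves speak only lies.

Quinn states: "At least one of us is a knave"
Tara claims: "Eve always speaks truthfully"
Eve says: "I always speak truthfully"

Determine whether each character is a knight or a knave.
Quinn is a knight.
Tara is a knave.
Eve is a knave.

Verification:
- Quinn (knight) says "At least one of us is a knave" - this is TRUE because Tara and Eve are knaves.
- Tara (knave) says "Eve always speaks truthfully" - this is FALSE (a lie) because Eve is a knave.
- Eve (knave) says "I always speak truthfully" - this is FALSE (a lie) because Eve is a knave.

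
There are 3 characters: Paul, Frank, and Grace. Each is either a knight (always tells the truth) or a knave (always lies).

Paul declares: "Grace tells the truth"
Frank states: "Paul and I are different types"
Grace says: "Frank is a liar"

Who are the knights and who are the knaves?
Paul is a knave.
Frank is a knight.
Grace is a knave.

Verification:
- Paul (knave) says "Grace tells the truth" - this is FALSE (a lie) because Grace is a knave.
- Frank (knight) says "Paul and I are different types" - this is TRUE because Frank is a knight and Paul is a knave.
- Grace (knave) says "Frank is a liar" - this is FALSE (a lie) because Frank is a knight.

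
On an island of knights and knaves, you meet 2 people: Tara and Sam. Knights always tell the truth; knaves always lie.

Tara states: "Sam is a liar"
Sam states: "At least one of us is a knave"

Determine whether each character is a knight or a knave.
Tara is a knave.
Sam is a knight.

Verification:
- Tara (knave) says "Sam is a liar" - this is FALSE (a lie) because Sam is a knight.
- Sam (knight) says "At least one of us is a knave" - this is TRUE because Tara is a knave.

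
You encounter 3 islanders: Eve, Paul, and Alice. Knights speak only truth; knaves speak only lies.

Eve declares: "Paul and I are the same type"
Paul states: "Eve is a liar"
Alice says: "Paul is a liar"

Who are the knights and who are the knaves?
Eve is a knave.
Paul is a knight.
Alice is a knave.

Verification:
- Eve (knave) says "Paul and I are the same type" - this is FALSE (a lie) because Eve is a knave and Paul is a knight.
- Paul (knight) says "Eve is a liar" - this is TRUE because Eve is a knave.
- Alice (knave) says "Paul is a liar" - this is FALSE (a lie) because Paul is a knight.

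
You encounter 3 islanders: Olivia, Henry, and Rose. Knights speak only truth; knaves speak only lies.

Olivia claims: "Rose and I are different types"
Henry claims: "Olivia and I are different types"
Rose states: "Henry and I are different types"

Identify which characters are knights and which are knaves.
Olivia is a knave.
Henry is a knave.
Rose is a knave.

Verification:
- Olivia (knave) says "Rose and I are different types" - this is FALSE (a lie) because Olivia is a knave and Rose is a knave.
- Henry (knave) says "Olivia and I are different types" - this is FALSE (a lie) because Henry is a knave and Olivia is a knave.
- Rose (knave) says "Henry and I are different types" - this is FALSE (a lie) because Rose is a knave and Henry is a knave.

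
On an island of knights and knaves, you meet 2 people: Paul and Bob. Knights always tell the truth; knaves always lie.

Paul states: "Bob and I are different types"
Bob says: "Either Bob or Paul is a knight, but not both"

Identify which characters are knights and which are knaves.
Paul is a knave.
Bob is a knave.

Verification:
- Paul (knave) says "Bob and I are different types" - this is FALSE (a lie) because Paul is a knave and Bob is a knave.
- Bob (knave) says "Either Bob or Paul is a knight, but not both" - this is FALSE (a lie) because Bob is a knave and Paul is a knave.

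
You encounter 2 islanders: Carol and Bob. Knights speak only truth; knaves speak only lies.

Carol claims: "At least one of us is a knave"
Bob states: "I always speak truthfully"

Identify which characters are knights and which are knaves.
Carol is a knight.
Bob is a knave.

Verification:
- Carol (knight) says "At least one of us is a knave" - this is TRUE because Bob is a knave.
- Bob (knave) says "I always speak truthfully" - this is FALSE (a lie) because Bob is a knave.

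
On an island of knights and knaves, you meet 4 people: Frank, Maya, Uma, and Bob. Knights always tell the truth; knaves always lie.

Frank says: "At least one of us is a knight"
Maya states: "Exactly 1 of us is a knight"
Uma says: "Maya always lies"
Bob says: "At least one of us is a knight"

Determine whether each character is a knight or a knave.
Frank is a knight.
Maya is a knave.
Uma is a knight.
Bob is a knight.

Verification:
- Frank (knight) says "At least one of us is a knight" - this is TRUE because Frank, Uma, and Bob are knights.
- Maya (knave) says "Exactly 1 of us is a knight" - this is FALSE (a lie) because there are 3 knights.
- Uma (knight) says "Maya always lies" - this is TRUE because Maya is a knave.
- Bob (knight) says "At least one of us is a knight" - this is TRUE because Frank, Uma, and Bob are knights.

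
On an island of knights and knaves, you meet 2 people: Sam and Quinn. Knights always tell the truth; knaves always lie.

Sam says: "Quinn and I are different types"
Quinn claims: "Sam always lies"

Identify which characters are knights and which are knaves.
Sam is a knight.
Quinn is a knave.

Verification:
- Sam (knight) says "Quinn and I are different types" - this is TRUE because Sam is a knight and Quinn is a knave.
- Quinn (knave) says "Sam always lies" - this is FALSE (a lie) because Sam is a knight.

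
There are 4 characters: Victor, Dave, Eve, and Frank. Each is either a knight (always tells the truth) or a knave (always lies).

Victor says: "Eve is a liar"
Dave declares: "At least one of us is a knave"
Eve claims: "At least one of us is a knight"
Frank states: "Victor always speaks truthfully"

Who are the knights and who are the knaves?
Victor is a knave.
Dave is a knight.
Eve is a knight.
Frank is a knave.

Verification:
- Victor (knave) says "Eve is a liar" - this is FALSE (a lie) because Eve is a knight.
- Dave (knight) says "At least one of us is a knave" - this is TRUE because Victor and Frank are knaves.
- Eve (knight) says "At least one of us is a knight" - this is TRUE because Dave and Eve are knights.
- Frank (knave) says "Victor always speaks truthfully" - this is FALSE (a lie) because Victor is a knave.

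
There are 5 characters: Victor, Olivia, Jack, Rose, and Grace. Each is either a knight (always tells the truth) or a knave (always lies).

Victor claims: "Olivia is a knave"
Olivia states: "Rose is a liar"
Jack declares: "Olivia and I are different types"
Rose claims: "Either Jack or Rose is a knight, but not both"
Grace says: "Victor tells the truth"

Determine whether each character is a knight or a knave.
Victor is a knight.
Olivia is a knave.
Jack is a knave.
Rose is a knight.
Grace is a knight.

Verification:
- Victor (knight) says "Olivia is a knave" - this is TRUE because Olivia is a knave.
- Olivia (knave) says "Rose is a liar" - this is FALSE (a lie) because Rose is a knight.
- Jack (knave) says "Olivia and I are different types" - this is FALSE (a lie) because Jack is a knave and Olivia is a knave.
- Rose (knight) says "Either Jack or Rose is a knight, but not both" - this is TRUE because Jack is a knave and Rose is a knight.
- Grace (knight) says "Victor tells the truth" - this is TRUE because Victor is a knight.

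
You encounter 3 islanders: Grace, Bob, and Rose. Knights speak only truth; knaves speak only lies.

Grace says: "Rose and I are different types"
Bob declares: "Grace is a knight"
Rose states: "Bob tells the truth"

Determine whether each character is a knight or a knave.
Grace is a knave.
Bob is a knave.
Rose is a knave.

Verification:
- Grace (knave) says "Rose and I are different types" - this is FALSE (a lie) because Grace is a knave and Rose is a knave.
- Bob (knave) says "Grace is a knight" - this is FALSE (a lie) because Grace is a knave.
- Rose (knave) says "Bob tells the truth" - this is FALSE (a lie) because Bob is a knave.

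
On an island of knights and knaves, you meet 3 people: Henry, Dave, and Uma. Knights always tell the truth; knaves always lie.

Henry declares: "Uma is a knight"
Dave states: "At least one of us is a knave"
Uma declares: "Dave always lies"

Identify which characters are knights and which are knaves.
Henry is a knave.
Dave is a knight.
Uma is a knave.

Verification:
- Henry (knave) says "Uma is a knight" - this is FALSE (a lie) because Uma is a knave.
- Dave (knight) says "At least one of us is a knave" - this is TRUE because Henry and Uma are knaves.
- Uma (knave) says "Dave always lies" - this is FALSE (a lie) because Dave is a knight.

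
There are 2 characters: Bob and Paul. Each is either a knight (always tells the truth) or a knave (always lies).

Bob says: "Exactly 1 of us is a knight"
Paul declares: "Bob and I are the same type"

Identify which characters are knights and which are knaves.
Bob is a knight.
Paul is a knave.

Verification:
- Bob (knight) says "Exactly 1 of us is a knight" - this is TRUE because there are 1 knights.
- Paul (knave) says "Bob and I are the same type" - this is FALSE (a lie) because Paul is a knave and Bob is a knight.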